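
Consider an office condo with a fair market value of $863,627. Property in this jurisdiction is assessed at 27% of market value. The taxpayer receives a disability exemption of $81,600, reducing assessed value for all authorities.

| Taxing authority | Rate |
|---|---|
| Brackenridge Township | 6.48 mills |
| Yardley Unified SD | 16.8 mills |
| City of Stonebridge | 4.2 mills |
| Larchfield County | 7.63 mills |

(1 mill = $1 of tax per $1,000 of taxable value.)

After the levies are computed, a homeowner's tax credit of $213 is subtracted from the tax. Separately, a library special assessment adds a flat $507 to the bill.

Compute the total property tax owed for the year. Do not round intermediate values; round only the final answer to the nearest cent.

Assessed value = $863,627 × 0.27 = $233,179.29
Taxable value = $233,179.29 − $81,600 = $151,579.29
Brackenridge Township: $151,579.29 × 0.00648 = $982.2337992
Yardley Unified SD: $151,579.29 × 0.0168 = $2,546.532072
City of Stonebridge: $151,579.29 × 0.0042 = $636.633018
Larchfield County: $151,579.29 × 0.00763 = $1,156.5499827
Levies subtotal = $5,321.9488719
After credit = $5,321.9488719 − $213 = $5,108.9488719
Total = $5,108.9488719 + $507 = $5,615.9488719

$5,615.95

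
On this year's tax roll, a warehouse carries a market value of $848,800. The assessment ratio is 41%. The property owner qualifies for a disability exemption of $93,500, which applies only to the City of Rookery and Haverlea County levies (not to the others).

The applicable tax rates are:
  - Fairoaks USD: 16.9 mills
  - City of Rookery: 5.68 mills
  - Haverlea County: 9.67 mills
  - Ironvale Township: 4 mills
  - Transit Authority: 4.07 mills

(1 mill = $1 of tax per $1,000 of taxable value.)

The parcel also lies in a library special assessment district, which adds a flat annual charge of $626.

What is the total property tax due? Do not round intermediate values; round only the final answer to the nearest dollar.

$13,222

Assessed value = $848,800 × 0.41 = $348,008
Fairoaks USD: $348,008 × 0.0169 = $5,881.3352
City of Rookery: ($348,008 − $93,500) × 0.00568 = $254,508 × 0.00568 = $1,445.60544
Haverlea County: ($348,008 − $93,500) × 0.00967 = $254,508 × 0.00967 = $2,461.09236
Ironvale Township: $348,008 × 0.004 = $1,392.032
Transit Authority: $348,008 × 0.00407 = $1,416.39256
Levies subtotal = $12,596.45756
Total = $12,596.45756 + $626 = $13,222.45756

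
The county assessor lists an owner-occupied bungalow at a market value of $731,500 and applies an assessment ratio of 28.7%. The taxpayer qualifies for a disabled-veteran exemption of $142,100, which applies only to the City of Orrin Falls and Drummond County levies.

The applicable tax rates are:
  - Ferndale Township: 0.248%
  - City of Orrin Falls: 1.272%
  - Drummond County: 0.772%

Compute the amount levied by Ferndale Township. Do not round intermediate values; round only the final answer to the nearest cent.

$520.65

Assessed value = $731,500 × 0.287 = $209,940.5
Ferndale Township taxable value = $209,940.5 (exemption does not apply)
Ferndale Township levy = $209,940.5 × 0.00248 = $520.65244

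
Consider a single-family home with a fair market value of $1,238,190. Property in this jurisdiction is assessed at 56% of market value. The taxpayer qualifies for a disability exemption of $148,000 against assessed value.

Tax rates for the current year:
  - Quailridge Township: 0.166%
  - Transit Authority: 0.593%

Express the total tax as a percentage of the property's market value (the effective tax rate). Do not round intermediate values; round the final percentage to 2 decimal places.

0.33%

Assessed value = $1,238,190 × 0.56 = $693,386.4
Taxable value = $693,386.4 − $148,000 = $545,386.4
Quailridge Township: $545,386.4 × 0.00166 = $905.341424
Transit Authority: $545,386.4 × 0.00593 = $3,234.141352
Total tax = $4,139.482776
Effective rate = $4,139.482776 ÷ $1,238,190 = 0.33% of market value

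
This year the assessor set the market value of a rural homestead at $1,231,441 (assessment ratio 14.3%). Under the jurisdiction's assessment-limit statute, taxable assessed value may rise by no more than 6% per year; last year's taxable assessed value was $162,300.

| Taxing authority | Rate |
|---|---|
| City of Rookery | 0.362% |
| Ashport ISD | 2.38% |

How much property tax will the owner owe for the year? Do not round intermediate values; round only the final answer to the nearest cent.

Uncapped assessed value = $1,231,441 × 0.143 = $176,096.063
Cap limit = $162,300 × 1.06 = $172,038
Taxable assessed value = min($176,096.063, $172,038) = $172,038 (cap binds)
City of Rookery: $172,038 × 0.00362 = $622.77756
Ashport ISD: $172,038 × 0.0238 = $4,094.5044
Total = $4,717.28196

$4,717.28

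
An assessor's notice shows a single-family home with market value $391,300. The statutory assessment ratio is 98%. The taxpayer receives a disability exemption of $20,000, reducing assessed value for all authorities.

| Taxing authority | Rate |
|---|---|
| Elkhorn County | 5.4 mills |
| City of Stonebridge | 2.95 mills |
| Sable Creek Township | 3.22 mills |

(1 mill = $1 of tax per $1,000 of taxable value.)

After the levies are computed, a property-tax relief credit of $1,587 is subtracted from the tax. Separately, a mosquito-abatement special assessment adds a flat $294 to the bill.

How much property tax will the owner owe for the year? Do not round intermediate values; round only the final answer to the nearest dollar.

Assessed value = $391,300 × 0.98 = $383,474
Taxable value = $383,474 − $20,000 = $363,474
Elkhorn County: $363,474 × 0.0054 = $1,962.7596
City of Stonebridge: $363,474 × 0.00295 = $1,072.2483
Sable Creek Township: $363,474 × 0.00322 = $1,170.38628
Levies subtotal = $4,205.39418
After credit = $4,205.39418 − $1,587 = $2,618.39418
Total = $2,618.39418 + $294 = $2,912.39418

$2,912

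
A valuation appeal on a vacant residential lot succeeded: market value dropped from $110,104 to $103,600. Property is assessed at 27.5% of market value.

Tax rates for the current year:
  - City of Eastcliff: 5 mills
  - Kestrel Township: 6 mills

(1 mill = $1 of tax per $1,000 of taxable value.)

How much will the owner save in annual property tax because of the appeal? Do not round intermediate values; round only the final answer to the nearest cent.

Old assessed value = $110,104 × 0.275 = $30,278.6
New assessed value = $103,600 × 0.275 = $28,490
Combined rate = 0.005 + 0.006 = 0.011
Old tax = $30,278.6 × 0.011 = $333.0646
New tax = $28,490 × 0.011 = $313.39
Reduction = $333.0646 − $313.39 = $19.6746

$19.67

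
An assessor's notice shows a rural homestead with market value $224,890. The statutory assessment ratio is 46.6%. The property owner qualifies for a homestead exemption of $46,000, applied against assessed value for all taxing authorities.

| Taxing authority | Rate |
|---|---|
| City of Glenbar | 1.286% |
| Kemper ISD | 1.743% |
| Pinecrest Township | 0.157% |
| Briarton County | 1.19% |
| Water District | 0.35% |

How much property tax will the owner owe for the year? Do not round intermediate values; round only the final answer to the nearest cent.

$2,778.83

Assessed value = $224,890 × 0.466 = $104,798.74
Taxable value = $104,798.74 − $46,000 = $58,798.74
City of Glenbar: $58,798.74 × 0.01286 = $756.1517964
Kemper ISD: $58,798.74 × 0.01743 = $1,024.8620382
Pinecrest Township: $58,798.74 × 0.00157 = $92.3140218
Briarton County: $58,798.74 × 0.0119 = $699.705006
Water District: $58,798.74 × 0.0035 = $205.79559
Total = $756.1517964 + $1,024.8620382 + $92.3140218 + $699.705006 + $205.79559 = $2,778.8284524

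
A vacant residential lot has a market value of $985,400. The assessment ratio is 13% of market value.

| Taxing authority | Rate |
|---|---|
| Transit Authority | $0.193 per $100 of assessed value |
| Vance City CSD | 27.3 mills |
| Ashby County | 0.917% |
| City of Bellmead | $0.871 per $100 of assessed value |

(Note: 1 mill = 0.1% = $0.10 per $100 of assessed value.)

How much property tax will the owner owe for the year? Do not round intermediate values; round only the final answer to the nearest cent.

Assessed value = $985,400 × 0.13 = $128,102
Transit Authority: $128,102 × 0.00193 = $247.23686
Vance City CSD: $128,102 × 0.0273 = $3,497.1846
Ashby County: $128,102 × 0.00917 = $1,174.69534
City of Bellmead: $128,102 × 0.00871 = $1,115.76842
Total = $6,034.88522

$6,034.89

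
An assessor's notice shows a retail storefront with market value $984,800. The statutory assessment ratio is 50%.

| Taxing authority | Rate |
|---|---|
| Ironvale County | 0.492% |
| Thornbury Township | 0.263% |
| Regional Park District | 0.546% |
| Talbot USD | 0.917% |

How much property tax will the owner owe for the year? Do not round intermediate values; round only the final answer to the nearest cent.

$10,921.43

Assessed value = $984,800 × 0.5 = $492,400
Ironvale County: $492,400 × 0.00492 = $2,422.608
Thornbury Township: $492,400 × 0.00263 = $1,295.012
Regional Park District: $492,400 × 0.00546 = $2,688.504
Talbot USD: $492,400 × 0.00917 = $4,515.308
Total = $2,422.608 + $1,295.012 + $2,688.504 + $4,515.308 = $10,921.432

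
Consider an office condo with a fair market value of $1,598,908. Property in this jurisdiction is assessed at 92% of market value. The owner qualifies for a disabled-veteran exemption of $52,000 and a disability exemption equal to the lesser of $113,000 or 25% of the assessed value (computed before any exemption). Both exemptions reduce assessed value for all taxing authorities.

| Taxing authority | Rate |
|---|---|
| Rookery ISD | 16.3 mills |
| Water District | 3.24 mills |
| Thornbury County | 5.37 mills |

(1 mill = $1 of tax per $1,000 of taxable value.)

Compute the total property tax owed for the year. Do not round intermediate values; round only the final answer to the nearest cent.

Assessed value = $1,598,908 × 0.92 = $1,470,995.36
Disability exemption = min($113,000, 25% × $1,470,995.36) = min($113,000, $367,748.84) = $113,000 (dollar cap binds)
Taxable value = $1,470,995.36 − $52,000 − $113,000 = $1,305,995.36
Rookery ISD: $1,305,995.36 × 0.0163 = $21,287.724368
Water District: $1,305,995.36 × 0.00324 = $4,231.4249664
Thornbury County: $1,305,995.36 × 0.00537 = $7,013.1950832
Total = $32,532.3444176

$32,532.34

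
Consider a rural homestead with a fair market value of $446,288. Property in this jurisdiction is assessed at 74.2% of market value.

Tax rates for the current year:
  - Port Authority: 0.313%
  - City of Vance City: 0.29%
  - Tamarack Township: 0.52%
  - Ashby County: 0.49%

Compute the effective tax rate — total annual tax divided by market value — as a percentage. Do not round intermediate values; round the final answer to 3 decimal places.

1.197%

Assessed value = $446,288 × 0.742 = $331,145.696
Port Authority: $331,145.696 × 0.00313 = $1,036.48602848
City of Vance City: $331,145.696 × 0.0029 = $960.3225184
Tamarack Township: $331,145.696 × 0.0052 = $1,721.9576192
Ashby County: $331,145.696 × 0.0049 = $1,622.6139104
Total tax = $5,341.38007648
Effective rate = $5,341.38007648 ÷ $446,288 = 1.197% of market value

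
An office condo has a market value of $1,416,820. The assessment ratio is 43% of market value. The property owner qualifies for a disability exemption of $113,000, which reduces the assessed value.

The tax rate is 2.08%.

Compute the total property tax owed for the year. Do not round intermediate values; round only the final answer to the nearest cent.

Assessed value = $1,416,820 × 0.43 = $609,232.6
Taxable value = $609,232.6 − $113,000 = $496,232.6
Tax = $496,232.6 × 0.0208 = $10,321.63808

$10,321.64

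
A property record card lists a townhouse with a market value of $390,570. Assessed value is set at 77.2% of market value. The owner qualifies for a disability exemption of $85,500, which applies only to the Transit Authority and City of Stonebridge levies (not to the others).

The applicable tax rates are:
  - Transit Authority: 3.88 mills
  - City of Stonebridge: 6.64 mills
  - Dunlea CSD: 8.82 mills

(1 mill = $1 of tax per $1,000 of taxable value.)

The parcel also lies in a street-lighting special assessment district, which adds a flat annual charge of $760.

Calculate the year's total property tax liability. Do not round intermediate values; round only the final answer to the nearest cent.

Assessed value = $390,570 × 0.772 = $301,520.04
Transit Authority: ($301,520.04 − $85,500) × 0.00388 = $216,020.04 × 0.00388 = $838.1577552
City of Stonebridge: ($301,520.04 − $85,500) × 0.00664 = $216,020.04 × 0.00664 = $1,434.3730656
Dunlea CSD: $301,520.04 × 0.00882 = $2,659.4067528
Levies subtotal = $4,931.9375736
Total = $4,931.9375736 + $760 = $5,691.9375736

$5,691.94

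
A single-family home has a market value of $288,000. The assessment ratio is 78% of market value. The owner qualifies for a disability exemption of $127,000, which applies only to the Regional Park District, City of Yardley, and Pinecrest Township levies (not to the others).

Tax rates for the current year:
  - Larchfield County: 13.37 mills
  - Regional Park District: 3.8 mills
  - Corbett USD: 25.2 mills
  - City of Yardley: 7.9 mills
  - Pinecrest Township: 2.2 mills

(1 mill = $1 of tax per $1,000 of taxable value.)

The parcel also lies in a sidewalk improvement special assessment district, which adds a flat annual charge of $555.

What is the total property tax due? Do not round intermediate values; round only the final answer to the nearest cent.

Assessed value = $288,000 × 0.78 = $224,640
Larchfield County: $224,640 × 0.01337 = $3,003.4368
Regional Park District: ($224,640 − $127,000) × 0.0038 = $97,640 × 0.0038 = $371.032
Corbett USD: $224,640 × 0.0252 = $5,660.928
City of Yardley: ($224,640 − $127,000) × 0.0079 = $97,640 × 0.0079 = $771.356
Pinecrest Township: ($224,640 − $127,000) × 0.0022 = $97,640 × 0.0022 = $214.808
Levies subtotal = $10,021.5608
Total = $10,021.5608 + $555 = $10,576.5608

$10,576.56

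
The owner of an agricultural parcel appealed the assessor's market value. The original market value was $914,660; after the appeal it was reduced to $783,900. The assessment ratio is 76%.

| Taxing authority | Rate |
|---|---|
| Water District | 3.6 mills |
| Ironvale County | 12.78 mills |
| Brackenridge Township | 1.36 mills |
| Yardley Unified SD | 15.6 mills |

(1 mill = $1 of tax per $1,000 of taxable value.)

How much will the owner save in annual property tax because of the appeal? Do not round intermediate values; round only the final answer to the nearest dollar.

Old assessed value = $914,660 × 0.76 = $695,141.6
New assessed value = $783,900 × 0.76 = $595,764
Combined rate = 0.0036 + 0.01278 + 0.00136 + 0.0156 = 0.03334
Old tax = $695,141.6 × 0.03334 = $23,176.020944
New tax = $595,764 × 0.03334 = $19,862.77176
Reduction = $23,176.020944 − $19,862.77176 = $3,313.249184

$3,313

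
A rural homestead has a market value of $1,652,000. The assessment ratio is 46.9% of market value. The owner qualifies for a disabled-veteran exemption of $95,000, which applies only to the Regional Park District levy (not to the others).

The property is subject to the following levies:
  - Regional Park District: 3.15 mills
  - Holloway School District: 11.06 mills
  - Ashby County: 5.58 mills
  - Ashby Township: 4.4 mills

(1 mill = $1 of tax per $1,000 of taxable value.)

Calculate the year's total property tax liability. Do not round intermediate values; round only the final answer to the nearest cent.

$18,442.87

Assessed value = $1,652,000 × 0.469 = $774,788
Regional Park District: ($774,788 − $95,000) × 0.00315 = $679,788 × 0.00315 = $2,141.3322
Holloway School District: $774,788 × 0.01106 = $8,569.15528
Ashby County: $774,788 × 0.00558 = $4,323.31704
Ashby Township: $774,788 × 0.0044 = $3,409.0672
Total = $18,442.87172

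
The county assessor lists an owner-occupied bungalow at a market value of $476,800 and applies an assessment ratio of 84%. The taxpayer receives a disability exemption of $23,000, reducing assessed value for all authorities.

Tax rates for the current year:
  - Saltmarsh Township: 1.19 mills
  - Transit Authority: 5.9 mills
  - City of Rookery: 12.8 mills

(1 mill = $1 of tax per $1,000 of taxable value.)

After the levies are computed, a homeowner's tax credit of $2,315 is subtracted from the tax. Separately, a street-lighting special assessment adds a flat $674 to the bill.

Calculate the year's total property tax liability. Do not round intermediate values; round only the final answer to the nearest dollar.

Assessed value = $476,800 × 0.84 = $400,512
Taxable value = $400,512 − $23,000 = $377,512
Saltmarsh Township: $377,512 × 0.00119 = $449.23928
Transit Authority: $377,512 × 0.0059 = $2,227.3208
City of Rookery: $377,512 × 0.0128 = $4,832.1536
Levies subtotal = $7,508.71368
After credit = $7,508.71368 − $2,315 = $5,193.71368
Total = $5,193.71368 + $674 = $5,867.71368

$5,868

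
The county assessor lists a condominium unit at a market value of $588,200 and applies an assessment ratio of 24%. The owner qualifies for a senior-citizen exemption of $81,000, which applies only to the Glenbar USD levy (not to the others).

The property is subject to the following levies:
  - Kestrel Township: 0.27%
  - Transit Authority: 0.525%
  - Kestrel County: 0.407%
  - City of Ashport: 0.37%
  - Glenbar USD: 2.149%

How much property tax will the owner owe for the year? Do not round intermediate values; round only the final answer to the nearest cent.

$3,512.17

Assessed value = $588,200 × 0.24 = $141,168
Kestrel Township: $141,168 × 0.0027 = $381.1536
Transit Authority: $141,168 × 0.00525 = $741.132
Kestrel County: $141,168 × 0.00407 = $574.55376
City of Ashport: $141,168 × 0.0037 = $522.3216
Glenbar USD: ($141,168 − $81,000) × 0.02149 = $60,168 × 0.02149 = $1,293.01032
Total = $3,512.17128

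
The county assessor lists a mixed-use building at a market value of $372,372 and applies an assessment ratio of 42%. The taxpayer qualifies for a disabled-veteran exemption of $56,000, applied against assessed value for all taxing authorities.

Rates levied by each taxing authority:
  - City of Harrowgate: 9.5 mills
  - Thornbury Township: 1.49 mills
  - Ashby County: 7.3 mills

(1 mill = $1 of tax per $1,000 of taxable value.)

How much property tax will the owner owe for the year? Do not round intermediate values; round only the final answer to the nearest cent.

$1,836.25

Assessed value = $372,372 × 0.42 = $156,396.24
Taxable value = $156,396.24 − $56,000 = $100,396.24
City of Harrowgate: $100,396.24 × 0.0095 = $953.76428
Thornbury Township: $100,396.24 × 0.00149 = $149.5903976
Ashby County: $100,396.24 × 0.0073 = $732.892552
Total = $953.76428 + $149.5903976 + $732.892552 = $1,836.2472296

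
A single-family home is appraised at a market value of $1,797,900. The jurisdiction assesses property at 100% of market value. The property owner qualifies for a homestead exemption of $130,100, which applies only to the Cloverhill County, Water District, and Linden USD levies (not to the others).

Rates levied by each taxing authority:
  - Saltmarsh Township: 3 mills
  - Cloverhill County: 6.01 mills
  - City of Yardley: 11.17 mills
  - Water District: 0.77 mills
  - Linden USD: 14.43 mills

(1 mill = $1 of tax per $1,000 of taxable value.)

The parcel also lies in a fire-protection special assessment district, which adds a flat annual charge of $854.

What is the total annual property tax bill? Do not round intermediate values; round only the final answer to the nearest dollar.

Assessed value = $1,797,900 × 1 = $1,797,900
Saltmarsh Township: $1,797,900 × 0.003 = $5,393.7
Cloverhill County: ($1,797,900 − $130,100) × 0.00601 = $1,667,800 × 0.00601 = $10,023.478
City of Yardley: $1,797,900 × 0.01117 = $20,082.543
Water District: ($1,797,900 − $130,100) × 0.00077 = $1,667,800 × 0.00077 = $1,284.206
Linden USD: ($1,797,900 − $130,100) × 0.01443 = $1,667,800 × 0.01443 = $24,066.354
Levies subtotal = $60,850.281
Total = $60,850.281 + $854 = $61,704.281

$61,704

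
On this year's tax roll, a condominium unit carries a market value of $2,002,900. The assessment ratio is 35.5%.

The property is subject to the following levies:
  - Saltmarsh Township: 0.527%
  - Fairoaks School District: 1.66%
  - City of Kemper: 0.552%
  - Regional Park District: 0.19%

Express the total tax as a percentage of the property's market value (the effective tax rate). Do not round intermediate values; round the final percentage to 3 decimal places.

1.040%

Assessed value = $2,002,900 × 0.355 = $711,029.5
Saltmarsh Township: $711,029.5 × 0.00527 = $3,747.125465
Fairoaks School District: $711,029.5 × 0.0166 = $11,803.0897
City of Kemper: $711,029.5 × 0.00552 = $3,924.88284
Regional Park District: $711,029.5 × 0.0019 = $1,350.95605
Total tax = $20,826.054055
Effective rate = $20,826.054055 ÷ $2,002,900 = 1.040% of market value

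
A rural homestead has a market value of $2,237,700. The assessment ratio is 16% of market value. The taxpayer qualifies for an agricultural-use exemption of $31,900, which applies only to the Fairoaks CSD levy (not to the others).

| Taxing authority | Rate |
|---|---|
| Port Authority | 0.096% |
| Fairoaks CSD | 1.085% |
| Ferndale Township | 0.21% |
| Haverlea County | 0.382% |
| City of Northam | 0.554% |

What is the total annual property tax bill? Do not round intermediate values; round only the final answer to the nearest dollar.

$7,985

Assessed value = $2,237,700 × 0.16 = $358,032
Port Authority: $358,032 × 0.00096 = $343.71072
Fairoaks CSD: ($358,032 − $31,900) × 0.01085 = $326,132 × 0.01085 = $3,538.5322
Ferndale Township: $358,032 × 0.0021 = $751.8672
Haverlea County: $358,032 × 0.00382 = $1,367.68224
City of Northam: $358,032 × 0.00554 = $1,983.49728
Total = $7,985.28964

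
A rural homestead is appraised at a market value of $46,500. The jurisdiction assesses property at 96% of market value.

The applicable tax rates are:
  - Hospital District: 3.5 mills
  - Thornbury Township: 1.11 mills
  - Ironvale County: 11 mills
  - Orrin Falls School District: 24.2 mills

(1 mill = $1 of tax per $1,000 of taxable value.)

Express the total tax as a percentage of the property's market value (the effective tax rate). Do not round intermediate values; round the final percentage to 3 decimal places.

3.822%

Assessed value = $46,500 × 0.96 = $44,640
Hospital District: $44,640 × 0.0035 = $156.24
Thornbury Township: $44,640 × 0.00111 = $49.5504
Ironvale County: $44,640 × 0.011 = $491.04
Orrin Falls School District: $44,640 × 0.0242 = $1,080.288
Total tax = $1,777.1184
Effective rate = $1,777.1184 ÷ $46,500 = 3.822% of market value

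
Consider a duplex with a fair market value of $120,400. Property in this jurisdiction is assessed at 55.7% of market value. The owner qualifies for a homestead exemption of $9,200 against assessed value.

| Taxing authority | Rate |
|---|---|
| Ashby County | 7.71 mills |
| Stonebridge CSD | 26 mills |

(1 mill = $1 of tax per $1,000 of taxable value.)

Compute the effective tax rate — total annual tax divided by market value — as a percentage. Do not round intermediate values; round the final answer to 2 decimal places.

1.62%

Assessed value = $120,400 × 0.557 = $67,062.8
Taxable value = $67,062.8 − $9,200 = $57,862.8
Ashby County: $57,862.8 × 0.00771 = $446.122188
Stonebridge CSD: $57,862.8 × 0.026 = $1,504.4328
Total tax = $1,950.554988
Effective rate = $1,950.554988 ÷ $120,400 = 1.62% of market value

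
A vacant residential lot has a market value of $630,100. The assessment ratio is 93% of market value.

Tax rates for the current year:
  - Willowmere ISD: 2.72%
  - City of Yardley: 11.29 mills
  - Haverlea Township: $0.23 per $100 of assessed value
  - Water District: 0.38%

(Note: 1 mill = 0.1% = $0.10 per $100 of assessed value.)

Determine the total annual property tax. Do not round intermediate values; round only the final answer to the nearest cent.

Assessed value = $630,100 × 0.93 = $585,993
Willowmere ISD: $585,993 × 0.0272 = $15,939.0096
City of Yardley: $585,993 × 0.01129 = $6,615.86097
Haverlea Township: $585,993 × 0.0023 = $1,347.7839
Water District: $585,993 × 0.0038 = $2,226.7734
Total = $26,129.42787

$26,129.43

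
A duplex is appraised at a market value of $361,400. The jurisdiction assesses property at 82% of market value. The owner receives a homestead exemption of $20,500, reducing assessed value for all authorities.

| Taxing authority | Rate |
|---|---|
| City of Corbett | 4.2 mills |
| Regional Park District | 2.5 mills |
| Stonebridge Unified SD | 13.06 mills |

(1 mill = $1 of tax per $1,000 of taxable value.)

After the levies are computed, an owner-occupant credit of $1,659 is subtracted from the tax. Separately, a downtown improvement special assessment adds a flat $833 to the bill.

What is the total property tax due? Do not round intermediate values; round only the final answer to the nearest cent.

Assessed value = $361,400 × 0.82 = $296,348
Taxable value = $296,348 − $20,500 = $275,848
City of Corbett: $275,848 × 0.0042 = $1,158.5616
Regional Park District: $275,848 × 0.0025 = $689.62
Stonebridge Unified SD: $275,848 × 0.01306 = $3,602.57488
Levies subtotal = $5,450.75648
After credit = $5,450.75648 − $1,659 = $3,791.75648
Total = $3,791.75648 + $833 = $4,624.75648

$4,624.76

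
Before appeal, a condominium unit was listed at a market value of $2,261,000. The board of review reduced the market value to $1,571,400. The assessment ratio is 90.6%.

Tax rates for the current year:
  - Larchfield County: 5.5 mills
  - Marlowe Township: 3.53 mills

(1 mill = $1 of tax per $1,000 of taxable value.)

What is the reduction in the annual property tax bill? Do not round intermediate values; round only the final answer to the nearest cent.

$5,641.74

Old assessed value = $2,261,000 × 0.906 = $2,048,466
New assessed value = $1,571,400 × 0.906 = $1,423,688.4
Combined rate = 0.0055 + 0.00353 = 0.00903
Old tax = $2,048,466 × 0.00903 = $18,497.64798
New tax = $1,423,688.4 × 0.00903 = $12,855.906252
Reduction = $18,497.64798 − $12,855.906252 = $5,641.741728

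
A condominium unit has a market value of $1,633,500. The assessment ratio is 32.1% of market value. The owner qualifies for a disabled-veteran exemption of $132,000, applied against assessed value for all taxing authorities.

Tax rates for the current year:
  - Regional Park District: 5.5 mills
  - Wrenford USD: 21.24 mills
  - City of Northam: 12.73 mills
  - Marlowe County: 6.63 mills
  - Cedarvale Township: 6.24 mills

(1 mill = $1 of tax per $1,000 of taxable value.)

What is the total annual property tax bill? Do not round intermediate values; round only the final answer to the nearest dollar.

$20,536

Assessed value = $1,633,500 × 0.321 = $524,353.5
Taxable value = $524,353.5 − $132,000 = $392,353.5
Regional Park District: $392,353.5 × 0.0055 = $2,157.94425
Wrenford USD: $392,353.5 × 0.02124 = $8,333.58834
City of Northam: $392,353.5 × 0.01273 = $4,994.660055
Marlowe County: $392,353.5 × 0.00663 = $2,601.303705
Cedarvale Township: $392,353.5 × 0.00624 = $2,448.28584
Total = $2,157.94425 + $8,333.58834 + $4,994.660055 + $2,601.303705 + $2,448.28584 = $20,535.78219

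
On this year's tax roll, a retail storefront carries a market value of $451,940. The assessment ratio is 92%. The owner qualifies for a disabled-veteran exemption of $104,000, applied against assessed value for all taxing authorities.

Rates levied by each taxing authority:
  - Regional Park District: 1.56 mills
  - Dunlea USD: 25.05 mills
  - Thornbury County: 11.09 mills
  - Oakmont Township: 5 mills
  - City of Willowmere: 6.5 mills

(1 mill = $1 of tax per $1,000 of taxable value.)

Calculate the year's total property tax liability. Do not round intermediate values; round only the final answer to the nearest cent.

$15,339.81

Assessed value = $451,940 × 0.92 = $415,784.8
Taxable value = $415,784.8 − $104,000 = $311,784.8
Regional Park District: $311,784.8 × 0.00156 = $486.384288
Dunlea USD: $311,784.8 × 0.02505 = $7,810.20924
Thornbury County: $311,784.8 × 0.01109 = $3,457.693432
Oakmont Township: $311,784.8 × 0.005 = $1,558.924
City of Willowmere: $311,784.8 × 0.0065 = $2,026.6012
Total = $486.384288 + $7,810.20924 + $3,457.693432 + $1,558.924 + $2,026.6012 = $15,339.81216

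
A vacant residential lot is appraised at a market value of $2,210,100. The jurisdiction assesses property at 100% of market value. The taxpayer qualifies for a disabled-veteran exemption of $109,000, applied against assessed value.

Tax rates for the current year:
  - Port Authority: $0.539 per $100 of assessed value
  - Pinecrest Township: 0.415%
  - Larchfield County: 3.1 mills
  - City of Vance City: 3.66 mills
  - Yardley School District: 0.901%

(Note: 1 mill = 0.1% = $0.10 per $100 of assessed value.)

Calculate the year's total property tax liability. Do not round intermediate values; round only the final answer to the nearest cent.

$53,178.84

Assessed value = $2,210,100 × 1 = $2,210,100
Taxable value = $2,210,100 − $109,000 = $2,101,100
Port Authority: $2,101,100 × 0.00539 = $11,324.929
Pinecrest Township: $2,101,100 × 0.00415 = $8,719.565
Larchfield County: $2,101,100 × 0.0031 = $6,513.41
City of Vance City: $2,101,100 × 0.00366 = $7,690.026
Yardley School District: $2,101,100 × 0.00901 = $18,930.911
Total = $53,178.841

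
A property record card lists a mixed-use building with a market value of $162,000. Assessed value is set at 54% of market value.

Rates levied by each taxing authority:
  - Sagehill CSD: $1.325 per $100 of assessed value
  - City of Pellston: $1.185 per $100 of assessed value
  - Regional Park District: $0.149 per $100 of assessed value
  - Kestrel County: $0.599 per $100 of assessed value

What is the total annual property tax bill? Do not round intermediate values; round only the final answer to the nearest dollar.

$2,850

Assessed value = $162,000 × 0.54 = $87,480
Sagehill CSD: $87,480 × 0.01325 = $1,159.11
City of Pellston: $87,480 × 0.01185 = $1,036.638
Regional Park District: $87,480 × 0.00149 = $130.3452
Kestrel County: $87,480 × 0.00599 = $524.0052
Total = $1,159.11 + $1,036.638 + $130.3452 + $524.0052 = $2,850.0984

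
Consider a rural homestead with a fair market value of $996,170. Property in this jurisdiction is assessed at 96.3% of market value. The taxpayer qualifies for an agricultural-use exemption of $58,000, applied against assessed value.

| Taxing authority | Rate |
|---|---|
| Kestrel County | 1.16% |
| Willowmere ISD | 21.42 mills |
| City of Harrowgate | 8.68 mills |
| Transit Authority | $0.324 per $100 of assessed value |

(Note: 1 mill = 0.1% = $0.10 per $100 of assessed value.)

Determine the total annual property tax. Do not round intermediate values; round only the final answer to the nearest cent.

Assessed value = $996,170 × 0.963 = $959,311.71
Taxable value = $959,311.71 − $58,000 = $901,311.71
Kestrel County: $901,311.71 × 0.0116 = $10,455.215836
Willowmere ISD: $901,311.71 × 0.02142 = $19,306.0968282
City of Harrowgate: $901,311.71 × 0.00868 = $7,823.3856428
Transit Authority: $901,311.71 × 0.00324 = $2,920.2499404
Total = $40,504.9482474

$40,504.95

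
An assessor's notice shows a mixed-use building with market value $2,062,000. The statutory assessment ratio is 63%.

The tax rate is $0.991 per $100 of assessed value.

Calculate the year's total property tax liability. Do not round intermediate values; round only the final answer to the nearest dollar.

Assessed value = $2,062,000 × 0.63 = $1,299,060
Tax = $1,299,060 × 0.00991 = $12,873.6846

$12,874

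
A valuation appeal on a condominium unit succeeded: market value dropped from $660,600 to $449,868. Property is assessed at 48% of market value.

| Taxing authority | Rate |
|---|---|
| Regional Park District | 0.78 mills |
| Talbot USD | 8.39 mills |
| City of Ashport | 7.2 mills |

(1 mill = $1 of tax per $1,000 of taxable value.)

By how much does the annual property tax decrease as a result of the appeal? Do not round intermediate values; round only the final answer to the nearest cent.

Old assessed value = $660,600 × 0.48 = $317,088
New assessed value = $449,868 × 0.48 = $215,936.64
Combined rate = 0.00078 + 0.00839 + 0.0072 = 0.01637
Old tax = $317,088 × 0.01637 = $5,190.73056
New tax = $215,936.64 × 0.01637 = $3,534.8827968
Reduction = $5,190.73056 − $3,534.8827968 = $1,655.8477632

$1,655.85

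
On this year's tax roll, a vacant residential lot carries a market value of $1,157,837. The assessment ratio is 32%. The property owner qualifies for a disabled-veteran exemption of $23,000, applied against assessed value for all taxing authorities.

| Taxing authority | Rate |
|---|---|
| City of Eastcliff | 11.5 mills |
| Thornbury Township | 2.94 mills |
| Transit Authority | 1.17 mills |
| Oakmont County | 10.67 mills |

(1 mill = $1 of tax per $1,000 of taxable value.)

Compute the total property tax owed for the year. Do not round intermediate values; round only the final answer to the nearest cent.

$9,132.51

Assessed value = $1,157,837 × 0.32 = $370,507.84
Taxable value = $370,507.84 − $23,000 = $347,507.84
City of Eastcliff: $347,507.84 × 0.0115 = $3,996.34016
Thornbury Township: $347,507.84 × 0.00294 = $1,021.6730496
Transit Authority: $347,507.84 × 0.00117 = $406.5841728
Oakmont County: $347,507.84 × 0.01067 = $3,707.9086528
Total = $3,996.34016 + $1,021.6730496 + $406.5841728 + $3,707.9086528 = $9,132.5060352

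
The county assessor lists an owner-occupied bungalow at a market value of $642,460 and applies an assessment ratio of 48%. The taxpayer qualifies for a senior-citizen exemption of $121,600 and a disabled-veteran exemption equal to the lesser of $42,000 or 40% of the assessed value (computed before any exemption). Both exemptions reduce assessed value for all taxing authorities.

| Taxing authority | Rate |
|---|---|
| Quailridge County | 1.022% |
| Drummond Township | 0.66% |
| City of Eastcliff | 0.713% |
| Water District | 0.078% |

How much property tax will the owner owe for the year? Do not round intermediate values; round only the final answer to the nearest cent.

Assessed value = $642,460 × 0.48 = $308,380.8
Disabled-veteran exemption = min($42,000, 40% × $308,380.8) = min($42,000, $123,352.32) = $42,000 (dollar cap binds)
Taxable value = $308,380.8 − $121,600 − $42,000 = $144,780.8
Quailridge County: $144,780.8 × 0.01022 = $1,479.659776
Drummond Township: $144,780.8 × 0.0066 = $955.55328
City of Eastcliff: $144,780.8 × 0.00713 = $1,032.287104
Water District: $144,780.8 × 0.00078 = $112.929024
Total = $3,580.429184

$3,580.43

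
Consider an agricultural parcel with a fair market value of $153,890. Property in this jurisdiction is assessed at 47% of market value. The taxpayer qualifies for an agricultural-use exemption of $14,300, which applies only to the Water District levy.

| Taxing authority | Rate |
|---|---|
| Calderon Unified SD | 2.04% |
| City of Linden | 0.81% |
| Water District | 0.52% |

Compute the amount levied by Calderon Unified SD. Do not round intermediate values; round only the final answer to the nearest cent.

Assessed value = $153,890 × 0.47 = $72,328.3
Calderon Unified SD taxable value = $72,328.3 (exemption does not apply)
Calderon Unified SD levy = $72,328.3 × 0.0204 = $1,475.49732

$1,475.50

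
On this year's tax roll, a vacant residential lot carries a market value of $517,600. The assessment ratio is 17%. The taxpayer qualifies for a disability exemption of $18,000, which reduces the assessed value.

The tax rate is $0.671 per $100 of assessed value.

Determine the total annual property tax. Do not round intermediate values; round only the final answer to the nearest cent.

Assessed value = $517,600 × 0.17 = $87,992
Taxable value = $87,992 − $18,000 = $69,992
Tax = $69,992 × 0.00671 = $469.64632

$469.65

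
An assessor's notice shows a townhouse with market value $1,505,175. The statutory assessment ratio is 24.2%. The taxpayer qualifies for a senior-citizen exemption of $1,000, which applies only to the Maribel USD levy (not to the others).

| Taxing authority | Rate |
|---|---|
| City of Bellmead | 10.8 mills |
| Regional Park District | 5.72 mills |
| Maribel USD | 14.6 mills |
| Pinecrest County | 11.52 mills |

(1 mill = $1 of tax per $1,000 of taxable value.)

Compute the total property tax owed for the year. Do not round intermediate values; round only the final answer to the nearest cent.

$15,517.12

Assessed value = $1,505,175 × 0.242 = $364,252.35
City of Bellmead: $364,252.35 × 0.0108 = $3,933.92538
Regional Park District: $364,252.35 × 0.00572 = $2,083.523442
Maribel USD: ($364,252.35 − $1,000) × 0.0146 = $363,252.35 × 0.0146 = $5,303.48431
Pinecrest County: $364,252.35 × 0.01152 = $4,196.187072
Total = $15,517.120204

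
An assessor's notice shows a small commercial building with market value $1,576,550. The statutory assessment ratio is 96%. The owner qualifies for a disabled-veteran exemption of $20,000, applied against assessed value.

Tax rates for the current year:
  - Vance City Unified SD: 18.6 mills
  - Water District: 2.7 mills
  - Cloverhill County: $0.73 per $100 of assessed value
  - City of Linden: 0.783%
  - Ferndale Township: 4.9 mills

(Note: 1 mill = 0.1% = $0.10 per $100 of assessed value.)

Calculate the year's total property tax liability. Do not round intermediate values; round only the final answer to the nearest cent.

$61,725.86

Assessed value = $1,576,550 × 0.96 = $1,513,488
Taxable value = $1,513,488 − $20,000 = $1,493,488
Vance City Unified SD: $1,493,488 × 0.0186 = $27,778.8768
Water District: $1,493,488 × 0.0027 = $4,032.4176
Cloverhill County: $1,493,488 × 0.0073 = $10,902.4624
City of Linden: $1,493,488 × 0.00783 = $11,694.01104
Ferndale Township: $1,493,488 × 0.0049 = $7,318.0912
Total = $61,725.85904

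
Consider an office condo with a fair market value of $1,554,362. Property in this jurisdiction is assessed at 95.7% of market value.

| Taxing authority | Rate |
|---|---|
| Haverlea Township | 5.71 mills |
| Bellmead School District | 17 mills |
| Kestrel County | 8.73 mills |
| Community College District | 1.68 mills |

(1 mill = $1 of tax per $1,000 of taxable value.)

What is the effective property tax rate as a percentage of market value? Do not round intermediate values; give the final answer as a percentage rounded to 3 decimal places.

3.170%

Assessed value = $1,554,362 × 0.957 = $1,487,524.434
Haverlea Township: $1,487,524.434 × 0.00571 = $8,493.76451814
Bellmead School District: $1,487,524.434 × 0.017 = $25,287.915378
Kestrel County: $1,487,524.434 × 0.00873 = $12,986.08830882
Community College District: $1,487,524.434 × 0.00168 = $2,499.04104912
Total tax = $49,266.80925408
Effective rate = $49,266.80925408 ÷ $1,554,362 = 3.170% of market value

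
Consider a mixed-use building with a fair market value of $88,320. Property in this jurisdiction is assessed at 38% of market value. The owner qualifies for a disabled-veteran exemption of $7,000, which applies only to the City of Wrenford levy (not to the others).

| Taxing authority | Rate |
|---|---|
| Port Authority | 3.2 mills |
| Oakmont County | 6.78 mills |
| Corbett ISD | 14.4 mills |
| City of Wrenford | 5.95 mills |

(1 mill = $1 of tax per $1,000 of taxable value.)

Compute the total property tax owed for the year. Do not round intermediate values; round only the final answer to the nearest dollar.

$976

Assessed value = $88,320 × 0.38 = $33,561.6
Port Authority: $33,561.6 × 0.0032 = $107.39712
Oakmont County: $33,561.6 × 0.00678 = $227.547648
Corbett ISD: $33,561.6 × 0.0144 = $483.28704
City of Wrenford: ($33,561.6 − $7,000) × 0.00595 = $26,561.6 × 0.00595 = $158.04152
Total = $976.273328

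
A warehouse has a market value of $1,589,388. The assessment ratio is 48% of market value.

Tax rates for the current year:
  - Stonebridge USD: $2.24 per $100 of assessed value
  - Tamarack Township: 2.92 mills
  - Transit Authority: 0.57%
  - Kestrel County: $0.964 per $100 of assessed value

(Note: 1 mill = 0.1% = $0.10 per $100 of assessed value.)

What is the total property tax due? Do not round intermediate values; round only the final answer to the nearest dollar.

Assessed value = $1,589,388 × 0.48 = $762,906.24
Stonebridge USD: $762,906.24 × 0.0224 = $17,089.099776
Tamarack Township: $762,906.24 × 0.00292 = $2,227.6862208
Transit Authority: $762,906.24 × 0.0057 = $4,348.565568
Kestrel County: $762,906.24 × 0.00964 = $7,354.4161536
Total = $31,019.7677184

$31,020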